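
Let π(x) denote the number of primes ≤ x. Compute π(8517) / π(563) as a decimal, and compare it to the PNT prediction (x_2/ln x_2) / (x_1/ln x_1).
π(8517)/π(563) = 1061/103 ≈ 10.3010;  PNT prediction ≈ 10.5869.

π(563) = 103 and π(8517) = 1061, so π(8517)/π(563) ≈ 10.3010. The PNT-predicted ratio is (8517/ln(8517)) / (563/ln(563)) ≈ 10.5869. The two agree to within a few percent, as expected.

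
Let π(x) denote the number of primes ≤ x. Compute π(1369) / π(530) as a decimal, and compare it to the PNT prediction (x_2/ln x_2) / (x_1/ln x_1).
π(1369)/π(530) = 219/99 ≈ 2.2121;  PNT prediction ≈ 2.2436.

π(530) = 99 and π(1369) = 219, so π(1369)/π(530) ≈ 2.2121. The PNT-predicted ratio is (1369/ln(1369)) / (530/ln(530)) ≈ 2.2436. The two agree to within a few percent, as expected.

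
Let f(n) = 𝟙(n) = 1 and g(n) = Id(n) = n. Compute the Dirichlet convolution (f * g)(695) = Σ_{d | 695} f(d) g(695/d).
(𝟙 * Id)(695) = 840

Divisors of 695: [1, 5, 139, 695]. For each d | 695:
  d = 1: 𝟙(1) · Id(695/1) = 1 · 695 = 695
  d = 5: 𝟙(5) · Id(695/5) = 1 · 139 = 139
  d = 139: 𝟙(139) · Id(695/139) = 1 · 5 = 5
  d = 695: 𝟙(695) · Id(695/695) = 1 · 1 = 1
Summing: (𝟙 * Id)(695) = 695 + 139 + 5 + 1 = 840.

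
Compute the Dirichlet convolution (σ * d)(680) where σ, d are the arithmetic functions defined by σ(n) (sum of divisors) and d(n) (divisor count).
(σ * d)(680) = 6720

Divisors of 680: [1, 2, 4, 5, 8, 10, 17, 20, 34, 40, 68, 85, 136, 170, 340, 680]. For each d | 680:
  d = 1: σ(1) · d(680/1) = 1 · 16 = 16
  d = 2: σ(2) · d(680/2) = 3 · 12 = 36
  d = 4: σ(4) · d(680/4) = 7 · 8 = 56
  d = 5: σ(5) · d(680/5) = 6 · 8 = 48
  d = 8: σ(8) · d(680/8) = 15 · 4 = 60
  d = 10: σ(10) · d(680/10) = 18 · 6 = 108
  d = 17: σ(17) · d(680/17) = 18 · 8 = 144
  d = 20: σ(20) · d(680/20) = 42 · 4 = 168
  d = 34: σ(34) · d(680/34) = 54 · 6 = 324
  d = 40: σ(40) · d(680/40) = 90 · 2 = 180
  d = 68: σ(68) · d(680/68) = 126 · 4 = 504
  d = 85: σ(85) · d(680/85) = 108 · 4 = 432
  d = 136: σ(136) · d(680/136) = 270 · 2 = 540
  d = 170: σ(170) · d(680/170) = 324 · 3 = 972
  d = 340: σ(340) · d(680/340) = 756 · 2 = 1512
  d = 680: σ(680) · d(680/680) = 1620 · 1 = 1620
Summing: (σ * d)(680) = 16 + 36 + 56 + 48 + 60 + 108 + 144 + 168 + 324 + 180 + 504 + 432 + 540 + 972 + 1512 + 1620 = 6720.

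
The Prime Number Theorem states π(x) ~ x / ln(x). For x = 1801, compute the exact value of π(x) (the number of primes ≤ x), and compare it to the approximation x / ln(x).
π(1801) = 279;  x/ln(x) ≈ 240.26;  relative error ≈ 13.89%.

Directly count primes up to 1801: π(1801) = 279. The PNT approximation gives 1801/ln(1801) ≈ 1801/7.49610 ≈ 240.26. Relative error (π(x) − x/ln(x)) / π(x) ≈ 13.89%; the approximation is known to undercount slightly (Li(x) is a better estimate).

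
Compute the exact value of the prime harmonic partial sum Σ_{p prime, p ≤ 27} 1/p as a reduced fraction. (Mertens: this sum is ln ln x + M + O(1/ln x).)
Σ 1/p = 334406399/223092870

π(27) = 9, so the primes ≤ 27 are [2, 3, 5, 7, 11, 13, 17, 19, 23]. Summing 1/p over these primes: 334406399/223092870 ≈ 1.4990. Mertens estimate ln ln(27) + 0.2615 ≈ 1.4542.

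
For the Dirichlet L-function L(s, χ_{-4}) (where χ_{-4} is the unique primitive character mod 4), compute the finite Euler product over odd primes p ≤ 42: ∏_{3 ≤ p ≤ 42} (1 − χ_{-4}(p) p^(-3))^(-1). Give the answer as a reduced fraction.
∏ = 317583502136600214370347226405/327754858760764671044087709696

The odd primes p ≤ 42 are [3, 5, 7, 11, 13, 17, 19, 23, 29, 31, 37, 41]. For each, χ(p) = 1 if p ≡ 1 mod 4, χ(p) = −1 if p ≡ 3 mod 4. Taking (1 − χ(p)/p^3)^(-1) = p^3/(p^3 − χ(p)): (1 − (-1)/3^3)^(-1) · (1 − (1)/5^3)^(-1) · (1 − (-1)/7^3)^(-1) · (1 − (-1)/11^3)^(-1) · (1 − (1)/13^3)^(-1) · (1 − (1)/17^3)^(-1) · (1 − (-1)/19^3)^(-1) · (1 − (-1)/23^3)^(-1) · (1 − (1)/29^3)^(-1) · (1 − (-1)/31^3)^(-1) · (1 − (1)/37^3)^(-1) · (1 − (1)/41^3)^(-1) = 317583502136600214370347226405/327754858760764671044087709696.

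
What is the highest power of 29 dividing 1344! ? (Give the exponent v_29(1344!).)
v_29(1344!) = 47

Legendre's formula: v_p(n!) = Σ_{k ≥ 1} ⌊n / p^k⌋. For p = 29, n = 1344, the terms are:
  ⌊1344/29^1⌋ = ⌊1344/29⌋ = 46
  ⌊1344/29^2⌋ = ⌊1344/841⌋ = 1
(the next term ⌊1344/29^3⌋ = 0, terminating the sum). Summing: v_29(1344!) = 46 + 1 = 47.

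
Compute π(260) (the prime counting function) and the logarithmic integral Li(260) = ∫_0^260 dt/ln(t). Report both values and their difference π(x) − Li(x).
π(260) = 55;  Li(260) ≈ 61.23;  π(x) − Li(x) ≈ -6.23.

Direct count of primes ≤ 260 gives π(260) = 55. Numerical evaluation of the logarithmic integral gives Li(260) ≈ 61.23. The difference π(x) − Li(x) ≈ -6.23 is typically negative for small/moderate x (Li(x) overestimates), though Littlewood's theorem shows this sign changes infinitely often.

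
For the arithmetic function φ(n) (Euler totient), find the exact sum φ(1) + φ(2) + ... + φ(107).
Σ_{n ≤ 107} φ(n) = 3532

Compute φ(n) for each 1 ≤ n ≤ 107: φ(1) = 1, φ(2) = 1, φ(3) = 2, φ(4) = 2, φ(5) = 4, φ(6) = 2, φ(7) = 6, φ(8) = 4, φ(9) = 6, φ(10) = 4, φ(11) = 10, φ(12) = 4, φ(13) = 12, φ(14) = 6, φ(15) = 8, φ(16) = 8, φ(17) = 16, φ(18) = 6, φ(19) = 18, φ(20) = 8, φ(21) = 12, φ(22) = 10, φ(23) = 22, φ(24) = 8, φ(25) = 20, φ(26) = 12, φ(27) = 18, φ(28) = 12, φ(29) = 28, φ(30) = 8, φ(31) = 30, φ(32) = 16, φ(33) = 20, φ(34) = 16, φ(35) = 24, φ(36) = 12, φ(37) = 36, φ(38) = 18, φ(39) = 24, φ(40) = 16, φ(41) = 40, φ(42) = 12, φ(43) = 42, φ(44) = 20, φ(45) = 24, φ(46) = 22, φ(47) = 46, φ(48) = 16, φ(49) = 42, φ(50) = 20, φ(51) = 32, φ(52) = 24, φ(53) = 52, φ(54) = 18, φ(55) = 40, φ(56) = 24, φ(57) = 36, φ(58) = 28, φ(59) = 58, φ(60) = 16, φ(61) = 60, φ(62) = 30, φ(63) = 36, φ(64) = 32, φ(65) = 48, φ(66) = 20, φ(67) = 66, φ(68) = 32, φ(69) = 44, φ(70) = 24, φ(71) = 70, φ(72) = 24, φ(73) = 72, φ(74) = 36, φ(75) = 40, φ(76) = 36, φ(77) = 60, φ(78) = 24, φ(79) = 78, φ(80) = 32, φ(81) = 54, φ(82) = 40, φ(83) = 82, φ(84) = 24, φ(85) = 64, φ(86) = 42, φ(87) = 56, φ(88) = 40, φ(89) = 88, φ(90) = 24, φ(91) = 72, φ(92) = 44, φ(93) = 60, φ(94) = 46, φ(95) = 72, φ(96) = 32, φ(97) = 96, φ(98) = 42, φ(99) = 60, φ(100) = 40, φ(101) = 100, φ(102) = 32, φ(103) = 102, φ(104) = 48, φ(105) = 48, φ(106) = 52, φ(107) = 106. Summing all 107 values: 3532. (Average order: Σ_{n ≤ x} φ(n) ~ (3/π²) x². For x = 107, (3/π²)·107² ≈ 3480.08.)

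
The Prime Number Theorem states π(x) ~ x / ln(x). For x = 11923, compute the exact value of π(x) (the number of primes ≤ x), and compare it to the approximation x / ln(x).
π(11923) = 1428;  x/ln(x) ≈ 1270.27;  relative error ≈ 11.05%.

Directly count primes up to 11923: π(11923) = 1428. The PNT approximation gives 11923/ln(11923) ≈ 11923/9.38622 ≈ 1270.27. Relative error (π(x) − x/ln(x)) / π(x) ≈ 11.05%; the approximation is known to undercount slightly (Li(x) is a better estimate).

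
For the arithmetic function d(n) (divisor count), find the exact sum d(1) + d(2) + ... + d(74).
Σ_{n ≤ 74} d(n) = 332

Compute d(n) for each 1 ≤ n ≤ 74: d(1) = 1, d(2) = 2, d(3) = 2, d(4) = 3, d(5) = 2, d(6) = 4, d(7) = 2, d(8) = 4, d(9) = 3, d(10) = 4, d(11) = 2, d(12) = 6, d(13) = 2, d(14) = 4, d(15) = 4, d(16) = 5, d(17) = 2, d(18) = 6, d(19) = 2, d(20) = 6, d(21) = 4, d(22) = 4, d(23) = 2, d(24) = 8, d(25) = 3, d(26) = 4, d(27) = 4, d(28) = 6, d(29) = 2, d(30) = 8, d(31) = 2, d(32) = 6, d(33) = 4, d(34) = 4, d(35) = 4, d(36) = 9, d(37) = 2, d(38) = 4, d(39) = 4, d(40) = 8, d(41) = 2, d(42) = 8, d(43) = 2, d(44) = 6, d(45) = 6, d(46) = 4, d(47) = 2, d(48) = 10, d(49) = 3, d(50) = 6, d(51) = 4, d(52) = 6, d(53) = 2, d(54) = 8, d(55) = 4, d(56) = 8, d(57) = 4, d(58) = 4, d(59) = 2, d(60) = 12, d(61) = 2, d(62) = 4, d(63) = 6, d(64) = 7, d(65) = 4, d(66) = 8, d(67) = 2, d(68) = 6, d(69) = 4, d(70) = 8, d(71) = 2, d(72) = 12, d(73) = 2, d(74) = 4. Summing all 74 values: 332. (Dirichlet's divisor formula: Σ_{n ≤ x} d(n) = x ln(x) + (2γ − 1) x + O(√x). For x = 74, the asymptotic estimate is ≈ 329.93.)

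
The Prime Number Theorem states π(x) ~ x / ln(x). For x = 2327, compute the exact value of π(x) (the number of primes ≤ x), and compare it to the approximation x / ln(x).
π(2327) = 344;  x/ln(x) ≈ 300.17;  relative error ≈ 12.74%.

Directly count primes up to 2327: π(2327) = 344. The PNT approximation gives 2327/ln(2327) ≈ 2327/7.75234 ≈ 300.17. Relative error (π(x) − x/ln(x)) / π(x) ≈ 12.74%; the approximation is known to undercount slightly (Li(x) is a better estimate).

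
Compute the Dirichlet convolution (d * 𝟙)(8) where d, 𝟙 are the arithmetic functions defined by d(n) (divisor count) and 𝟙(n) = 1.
(d * 𝟙)(8) = 10

Divisors of 8: [1, 2, 4, 8]. For each d | 8:
  d = 1: d(1) · 𝟙(8/1) = 1 · 1 = 1
  d = 2: d(2) · 𝟙(8/2) = 2 · 1 = 2
  d = 4: d(4) · 𝟙(8/4) = 3 · 1 = 3
  d = 8: d(8) · 𝟙(8/8) = 4 · 1 = 4
Summing: (d * 𝟙)(8) = 1 + 2 + 3 + 4 = 10.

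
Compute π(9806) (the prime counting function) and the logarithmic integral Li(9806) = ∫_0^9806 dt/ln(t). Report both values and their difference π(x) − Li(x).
π(9806) = 1209;  Li(9806) ≈ 1225.05;  π(x) − Li(x) ≈ -16.05.

Direct count of primes ≤ 9806 gives π(9806) = 1209. Numerical evaluation of the logarithmic integral gives Li(9806) ≈ 1225.05. The difference π(x) − Li(x) ≈ -16.05 is typically negative for small/moderate x (Li(x) overestimates), though Littlewood's theorem shows this sign changes infinitely often.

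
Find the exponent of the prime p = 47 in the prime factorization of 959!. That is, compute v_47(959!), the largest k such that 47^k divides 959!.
v_47(959!) = 20

Legendre's formula: v_p(n!) = Σ_{k ≥ 1} ⌊n / p^k⌋. For p = 47, n = 959, the terms are:
  ⌊959/47^1⌋ = ⌊959/47⌋ = 20
(the next term ⌊959/47^2⌋ = 0, terminating the sum). Summing: v_47(959!) = 20 = 20.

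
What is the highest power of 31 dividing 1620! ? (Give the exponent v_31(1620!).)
v_31(1620!) = 53

Legendre's formula: v_p(n!) = Σ_{k ≥ 1} ⌊n / p^k⌋. For p = 31, n = 1620, the terms are:
  ⌊1620/31^1⌋ = ⌊1620/31⌋ = 52
  ⌊1620/31^2⌋ = ⌊1620/961⌋ = 1
(the next term ⌊1620/31^3⌋ = 0, terminating the sum). Summing: v_31(1620!) = 52 + 1 = 53.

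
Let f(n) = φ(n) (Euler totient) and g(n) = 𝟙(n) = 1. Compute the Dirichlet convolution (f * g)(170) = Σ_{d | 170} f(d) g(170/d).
(φ * 𝟙)(170) = 170

Divisors of 170: [1, 2, 5, 10, 17, 34, 85, 170]. For each d | 170:
  d = 1: φ(1) · 𝟙(170/1) = 1 · 1 = 1
  d = 2: φ(2) · 𝟙(170/2) = 1 · 1 = 1
  d = 5: φ(5) · 𝟙(170/5) = 4 · 1 = 4
  d = 10: φ(10) · 𝟙(170/10) = 4 · 1 = 4
  d = 17: φ(17) · 𝟙(170/17) = 16 · 1 = 16
  d = 34: φ(34) · 𝟙(170/34) = 16 · 1 = 16
  d = 85: φ(85) · 𝟙(170/85) = 64 · 1 = 64
  d = 170: φ(170) · 𝟙(170/170) = 64 · 1 = 64
Summing: (φ * 𝟙)(170) = 1 + 1 + 4 + 4 + 16 + 16 + 64 + 64 = 170.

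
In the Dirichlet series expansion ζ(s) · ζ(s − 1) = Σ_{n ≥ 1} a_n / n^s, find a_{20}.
σ(20) = 42

In the product (Σ m^0/m^s)(Σ k / k^s) = Σ (Σ_{d | n} d) / n^s, the coefficient of 1/n^s is σ(n) = Σ_{d | n} d. For n = 20, divisors are [1, 2, 4, 5, 10, 20]; summing: σ(20) = 42.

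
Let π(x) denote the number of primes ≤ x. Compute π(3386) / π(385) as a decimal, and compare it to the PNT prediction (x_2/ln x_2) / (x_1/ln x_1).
π(3386)/π(385) = 476/76 ≈ 6.2632;  PNT prediction ≈ 6.4421.

π(385) = 76 and π(3386) = 476, so π(3386)/π(385) ≈ 6.2632. The PNT-predicted ratio is (3386/ln(3386)) / (385/ln(385)) ≈ 6.4421. The two agree to within a few percent, as expected.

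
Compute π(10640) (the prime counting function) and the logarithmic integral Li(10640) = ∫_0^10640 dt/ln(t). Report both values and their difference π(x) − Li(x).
π(10640) = 1298;  Li(10640) ≈ 1315.39;  π(x) − Li(x) ≈ -17.39.

Direct count of primes ≤ 10640 gives π(10640) = 1298. Numerical evaluation of the logarithmic integral gives Li(10640) ≈ 1315.39. The difference π(x) − Li(x) ≈ -17.39 is typically negative for small/moderate x (Li(x) overestimates), though Littlewood's theorem shows this sign changes infinitely often.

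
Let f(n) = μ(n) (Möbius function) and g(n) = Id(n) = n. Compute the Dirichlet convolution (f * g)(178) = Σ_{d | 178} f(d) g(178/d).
(μ * Id)(178) = 88

Divisors of 178: [1, 2, 89, 178]. For each d | 178:
  d = 1: μ(1) · Id(178/1) = 1 · 178 = 178
  d = 2: μ(2) · Id(178/2) = -1 · 89 = -89
  d = 89: μ(89) · Id(178/89) = -1 · 2 = -2
  d = 178: μ(178) · Id(178/178) = 1 · 1 = 1
Summing: (μ * Id)(178) = 178 + -89 + -2 + 1 = 88.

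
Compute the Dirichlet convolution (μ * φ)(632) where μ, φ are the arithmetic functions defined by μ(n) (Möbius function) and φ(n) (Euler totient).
(μ * φ)(632) = 154

Divisors of 632: [1, 2, 4, 8, 79, 158, 316, 632]. For each d | 632:
  d = 1: μ(1) · φ(632/1) = 1 · 312 = 312
  d = 2: μ(2) · φ(632/2) = -1 · 156 = -156
  d = 4: μ(4) · φ(632/4) = 0 · 78 = 0
  d = 8: μ(8) · φ(632/8) = 0 · 78 = 0
  d = 79: μ(79) · φ(632/79) = -1 · 4 = -4
  d = 158: μ(158) · φ(632/158) = 1 · 2 = 2
  d = 316: μ(316) · φ(632/316) = 0 · 1 = 0
  d = 632: μ(632) · φ(632/632) = 0 · 1 = 0
Summing: (μ * φ)(632) = 312 + -156 + 0 + 0 + -4 + 2 + 0 + 0 = 154.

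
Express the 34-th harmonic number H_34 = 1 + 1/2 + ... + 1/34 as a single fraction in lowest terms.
H_34 = 54062195834749/13127595717600

Direct summation: H_34 = 1 + 1/2 + ... + 1/34. The least common denominator is lcm(1, ..., 34) = 144403552893600; over this denominator the numerator is 144403552893600 + 72201776446800 + 48134517631200 + 36100888223400 + 28880710578720 + 24067258815600 + 20629078984800 + 18050444111700 + 16044839210400 + 14440355289360 + 13127595717600 + 12033629407800 + 11107965607200 + 10314539492400 + 9626903526240 + 9025222055850 + 8494326640800 + 8022419605200 + 7600186994400 + 7220177644680 + 6876359661600 + 6563797858800 + 6278415343200 + 6016814703900 + 5776142115744 + 5553982803600 + 5348279736800 + 5157269746200 + 4979432858400 + 4813451763120 + 4658179125600 + 4512611027925 + 4375865239200 + 4247163320400 = 594684154182239, so H_34 = 594684154182239/144403552893600; reducing by gcd(594684154182239, 144403552893600) = 11 gives 54062195834749/13127595717600 ≈ 4.11821. (The PNT-adjacent estimate ln(34) + γ ≈ 4.10358 matches within O(1/n).)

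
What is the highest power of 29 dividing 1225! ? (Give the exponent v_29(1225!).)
v_29(1225!) = 43

Legendre's formula: v_p(n!) = Σ_{k ≥ 1} ⌊n / p^k⌋. For p = 29, n = 1225, the terms are:
  ⌊1225/29^1⌋ = ⌊1225/29⌋ = 42
  ⌊1225/29^2⌋ = ⌊1225/841⌋ = 1
(the next term ⌊1225/29^3⌋ = 0, terminating the sum). Summing: v_29(1225!) = 42 + 1 = 43.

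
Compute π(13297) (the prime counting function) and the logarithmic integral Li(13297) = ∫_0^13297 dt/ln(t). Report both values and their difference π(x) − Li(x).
π(13297) = 1579;  Li(13297) ≈ 1598.42;  π(x) − Li(x) ≈ -19.42.

Direct count of primes ≤ 13297 gives π(13297) = 1579. Numerical evaluation of the logarithmic integral gives Li(13297) ≈ 1598.42. The difference π(x) − Li(x) ≈ -19.42 is typically negative for small/moderate x (Li(x) overestimates), though Littlewood's theorem shows this sign changes infinitely often.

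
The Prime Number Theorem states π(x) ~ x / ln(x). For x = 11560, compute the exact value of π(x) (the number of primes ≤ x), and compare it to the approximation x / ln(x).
π(11560) = 1392;  x/ln(x) ≈ 1235.66;  relative error ≈ 11.23%.

Directly count primes up to 11560: π(11560) = 1392. The PNT approximation gives 11560/ln(11560) ≈ 11560/9.35531 ≈ 1235.66. Relative error (π(x) − x/ln(x)) / π(x) ≈ 11.23%; the approximation is known to undercount slightly (Li(x) is a better estimate).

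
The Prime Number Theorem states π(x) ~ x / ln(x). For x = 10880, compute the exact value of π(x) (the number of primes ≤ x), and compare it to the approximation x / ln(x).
π(10880) = 1322;  x/ln(x) ≈ 1170.56;  relative error ≈ 11.46%.

Directly count primes up to 10880: π(10880) = 1322. The PNT approximation gives 10880/ln(10880) ≈ 10880/9.29468 ≈ 1170.56. Relative error (π(x) − x/ln(x)) / π(x) ≈ 11.46%; the approximation is known to undercount slightly (Li(x) is a better estimate).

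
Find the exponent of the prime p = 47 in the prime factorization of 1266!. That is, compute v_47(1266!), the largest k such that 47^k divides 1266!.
v_47(1266!) = 26

Legendre's formula: v_p(n!) = Σ_{k ≥ 1} ⌊n / p^k⌋. For p = 47, n = 1266, the terms are:
  ⌊1266/47^1⌋ = ⌊1266/47⌋ = 26
(the next term ⌊1266/47^2⌋ = 0, terminating the sum). Summing: v_47(1266!) = 26 = 26.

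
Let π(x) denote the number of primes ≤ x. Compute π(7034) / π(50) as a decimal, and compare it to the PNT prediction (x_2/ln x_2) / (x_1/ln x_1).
π(7034)/π(50) = 904/15 ≈ 60.2667;  PNT prediction ≈ 62.1259.

π(50) = 15 and π(7034) = 904, so π(7034)/π(50) ≈ 60.2667. The PNT-predicted ratio is (7034/ln(7034)) / (50/ln(50)) ≈ 62.1259. The two agree to within a few percent, as expected.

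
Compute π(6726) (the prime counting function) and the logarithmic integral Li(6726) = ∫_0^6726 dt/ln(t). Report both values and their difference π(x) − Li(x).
π(6726) = 867;  Li(6726) ≈ 883.31;  π(x) − Li(x) ≈ -16.31.

Direct count of primes ≤ 6726 gives π(6726) = 867. Numerical evaluation of the logarithmic integral gives Li(6726) ≈ 883.31. The difference π(x) − Li(x) ≈ -16.31 is typically negative for small/moderate x (Li(x) overestimates), though Littlewood's theorem shows this sign changes infinitely often.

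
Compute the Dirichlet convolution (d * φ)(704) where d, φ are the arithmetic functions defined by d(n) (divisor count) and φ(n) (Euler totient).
(d * φ)(704) = 1524

Divisors of 704: [1, 2, 4, 8, 11, 16, 22, 32, 44, 64, 88, 176, 352, 704]. For each d | 704:
  d = 1: d(1) · φ(704/1) = 1 · 320 = 320
  d = 2: d(2) · φ(704/2) = 2 · 160 = 320
  d = 4: d(4) · φ(704/4) = 3 · 80 = 240
  d = 8: d(8) · φ(704/8) = 4 · 40 = 160
  d = 11: d(11) · φ(704/11) = 2 · 32 = 64
  d = 16: d(16) · φ(704/16) = 5 · 20 = 100
  d = 22: d(22) · φ(704/22) = 4 · 16 = 64
  d = 32: d(32) · φ(704/32) = 6 · 10 = 60
  d = 44: d(44) · φ(704/44) = 6 · 8 = 48
  d = 64: d(64) · φ(704/64) = 7 · 10 = 70
  d = 88: d(88) · φ(704/88) = 8 · 4 = 32
  d = 176: d(176) · φ(704/176) = 10 · 2 = 20
  d = 352: d(352) · φ(704/352) = 12 · 1 = 12
  d = 704: d(704) · φ(704/704) = 14 · 1 = 14
Summing: (d * φ)(704) = 320 + 320 + 240 + 160 + 64 + 100 + 64 + 60 + 48 + 70 + 32 + 20 + 12 + 14 = 1524.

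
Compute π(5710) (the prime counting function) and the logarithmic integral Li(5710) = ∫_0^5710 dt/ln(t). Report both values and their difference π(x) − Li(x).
π(5710) = 751;  Li(5710) ≈ 766.98;  π(x) − Li(x) ≈ -15.98.

Direct count of primes ≤ 5710 gives π(5710) = 751. Numerical evaluation of the logarithmic integral gives Li(5710) ≈ 766.98. The difference π(x) − Li(x) ≈ -15.98 is typically negative for small/moderate x (Li(x) overestimates), though Littlewood's theorem shows this sign changes infinitely often.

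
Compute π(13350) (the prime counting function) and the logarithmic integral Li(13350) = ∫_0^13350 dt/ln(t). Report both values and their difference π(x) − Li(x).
π(13350) = 1585;  Li(13350) ≈ 1604.00;  π(x) − Li(x) ≈ -19.00.

Direct count of primes ≤ 13350 gives π(13350) = 1585. Numerical evaluation of the logarithmic integral gives Li(13350) ≈ 1604.00. The difference π(x) − Li(x) ≈ -19.00 is typically negative for small/moderate x (Li(x) overestimates), though Littlewood's theorem shows this sign changes infinitely often.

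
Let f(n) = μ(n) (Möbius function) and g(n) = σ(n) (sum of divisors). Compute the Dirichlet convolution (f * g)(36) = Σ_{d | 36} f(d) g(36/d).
(μ * σ)(36) = 36

Divisors of 36: [1, 2, 3, 4, 6, 9, 12, 18, 36]. For each d | 36:
  d = 1: μ(1) · σ(36/1) = 1 · 91 = 91
  d = 2: μ(2) · σ(36/2) = -1 · 39 = -39
  d = 3: μ(3) · σ(36/3) = -1 · 28 = -28
  d = 4: μ(4) · σ(36/4) = 0 · 13 = 0
  d = 6: μ(6) · σ(36/6) = 1 · 12 = 12
  d = 9: μ(9) · σ(36/9) = 0 · 7 = 0
  d = 12: μ(12) · σ(36/12) = 0 · 4 = 0
  d = 18: μ(18) · σ(36/18) = 0 · 3 = 0
  d = 36: μ(36) · σ(36/36) = 0 · 1 = 0
Summing: (μ * σ)(36) = 91 + -39 + -28 + 0 + 12 + 0 + 0 + 0 + 0 = 36.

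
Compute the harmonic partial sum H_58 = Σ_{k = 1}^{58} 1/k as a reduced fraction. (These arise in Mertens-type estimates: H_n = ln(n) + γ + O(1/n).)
H_58 = 254381445831833111660789/54749786241679275146400

Direct summation: H_58 = 1 + 1/2 + ... + 1/58. The least common denominator is lcm(1, ..., 58) = 164249358725037825439200; over this denominator the numerator is 164249358725037825439200 + 82124679362518912719600 + 54749786241679275146400 + 41062339681259456359800 + 32849871745007565087840 + 27374893120839637573200 + 23464194103576832205600 + 20531169840629728179900 + 18249928747226425048800 + 16424935872503782543920 + 14931759884094347767200 + 13687446560419818786600 + 12634566055772140418400 + 11732097051788416102800 + 10949957248335855029280 + 10265584920314864089950 + 9661726983825754437600 + 9124964373613212524400 + 8644703090791464496800 + 8212467936251891271960 + 7821398034525610735200 + 7465879942047173883600 + 7141276466305992410400 + 6843723280209909393300 + 6569974349001513017568 + 6317283027886070209200 + 6083309582408808349600 + 5866048525894208051400 + 5663770990518545704800 + 5474978624167927514640 + 5298366410485091143200 + 5132792460157432044975 + 4977253294698115922400 + 4830863491912877218800 + 4692838820715366441120 + 4562482186806606262200 + 4439171857433454741600 + 4322351545395732248400 + 4211522018590713472800 + 4106233968125945635980 + 4006081920122873791200 + 3910699017262805367600 + 3819752528489251754400 + 3732939971023586941800 + 3649985749445285009760 + 3570638233152996205200 + 3494667206915698413600 + 3421861640104954696650 + 3352027729082404600800 + 3284987174500756508784 + 3220575661275251479200 + 3158641513943035104600 + 3099044504245996706400 + 3041654791204404174800 + 2986351976818869553440 + 2933024262947104025700 + 2881567696930488165600 + 2831885495259272852400 = 763144337495499334982367, so H_58 = 763144337495499334982367/164249358725037825439200; reducing by gcd(763144337495499334982367, 164249358725037825439200) = 3 gives 254381445831833111660789/54749786241679275146400 ≈ 4.64625. (The PNT-adjacent estimate ln(58) + γ ≈ 4.63766 matches within O(1/n).)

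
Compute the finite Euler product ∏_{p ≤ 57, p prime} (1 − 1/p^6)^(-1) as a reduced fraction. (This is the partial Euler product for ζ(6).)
∏ = 16399916697843255011967930971578711261087839227653922144798329822985430357794635/16120340632419383592544649060829667066167081196619966516987203957241678930116608

The primes p ≤ 57 are [2, 3, 5, 7, 11, 13, 17, 19, 23, 29, 31, 37, 41, 43, 47, 53]. For each prime, (1 − 1/p^6)^(-1) = p^6 / (p^6 − 1). The product is (1 − 1/2^6)^(-1), (1 − 1/3^6)^(-1), (1 − 1/5^6)^(-1), (1 − 1/7^6)^(-1), (1 − 1/11^6)^(-1), (1 − 1/13^6)^(-1), (1 − 1/17^6)^(-1), (1 − 1/19^6)^(-1), (1 − 1/23^6)^(-1), (1 − 1/29^6)^(-1), (1 − 1/31^6)^(-1), (1 − 1/37^6)^(-1), (1 − 1/41^6)^(-1), (1 − 1/43^6)^(-1), (1 − 1/47^6)^(-1), (1 − 1/53^6)^(-1) = ∏ p^6 / (p^6 − 1) = 16399916697843255011967930971578711261087839227653922144798329822985430357794635/16120340632419383592544649060829667066167081196619966516987203957241678930116608.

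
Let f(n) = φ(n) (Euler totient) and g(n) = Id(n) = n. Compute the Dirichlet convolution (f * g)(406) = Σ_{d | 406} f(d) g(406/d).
(φ * Id)(406) = 2223

Divisors of 406: [1, 2, 7, 14, 29, 58, 203, 406]. For each d | 406:
  d = 1: φ(1) · Id(406/1) = 1 · 406 = 406
  d = 2: φ(2) · Id(406/2) = 1 · 203 = 203
  d = 7: φ(7) · Id(406/7) = 6 · 58 = 348
  d = 14: φ(14) · Id(406/14) = 6 · 29 = 174
  d = 29: φ(29) · Id(406/29) = 28 · 14 = 392
  d = 58: φ(58) · Id(406/58) = 28 · 7 = 196
  d = 203: φ(203) · Id(406/203) = 168 · 2 = 336
  d = 406: φ(406) · Id(406/406) = 168 · 1 = 168
Summing: (φ * Id)(406) = 406 + 203 + 348 + 174 + 392 + 196 + 336 + 168 = 2223.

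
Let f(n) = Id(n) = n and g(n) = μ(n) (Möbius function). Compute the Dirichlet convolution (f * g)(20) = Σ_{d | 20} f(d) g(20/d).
(Id * μ)(20) = 8

Divisors of 20: [1, 2, 4, 5, 10, 20]. For each d | 20:
  d = 1: Id(1) · μ(20/1) = 1 · 0 = 0
  d = 2: Id(2) · μ(20/2) = 2 · 1 = 2
  d = 4: Id(4) · μ(20/4) = 4 · -1 = -4
  d = 5: Id(5) · μ(20/5) = 5 · 0 = 0
  d = 10: Id(10) · μ(20/10) = 10 · -1 = -10
  d = 20: Id(20) · μ(20/20) = 20 · 1 = 20
Summing: (Id * μ)(20) = 0 + 2 + -4 + 0 + -10 + 20 = 8.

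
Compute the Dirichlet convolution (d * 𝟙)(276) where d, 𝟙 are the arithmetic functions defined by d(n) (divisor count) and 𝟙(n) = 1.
(d * 𝟙)(276) = 54

Divisors of 276: [1, 2, 3, 4, 6, 12, 23, 46, 69, 92, 138, 276]. For each d | 276:
  d = 1: d(1) · 𝟙(276/1) = 1 · 1 = 1
  d = 2: d(2) · 𝟙(276/2) = 2 · 1 = 2
  d = 3: d(3) · 𝟙(276/3) = 2 · 1 = 2
  d = 4: d(4) · 𝟙(276/4) = 3 · 1 = 3
  d = 6: d(6) · 𝟙(276/6) = 4 · 1 = 4
  d = 12: d(12) · 𝟙(276/12) = 6 · 1 = 6
  d = 23: d(23) · 𝟙(276/23) = 2 · 1 = 2
  d = 46: d(46) · 𝟙(276/46) = 4 · 1 = 4
  d = 69: d(69) · 𝟙(276/69) = 4 · 1 = 4
  d = 92: d(92) · 𝟙(276/92) = 6 · 1 = 6
  d = 138: d(138) · 𝟙(276/138) = 8 · 1 = 8
  d = 276: d(276) · 𝟙(276/276) = 12 · 1 = 12
Summing: (d * 𝟙)(276) = 1 + 2 + 2 + 3 + 4 + 6 + 2 + 4 + 4 + 6 + 8 + 12 = 54.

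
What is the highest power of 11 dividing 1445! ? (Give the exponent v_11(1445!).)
v_11(1445!) = 143

Legendre's formula: v_p(n!) = Σ_{k ≥ 1} ⌊n / p^k⌋. For p = 11, n = 1445, the terms are:
  ⌊1445/11^1⌋ = ⌊1445/11⌋ = 131
  ⌊1445/11^2⌋ = ⌊1445/121⌋ = 11
  ⌊1445/11^3⌋ = ⌊1445/1331⌋ = 1
(the next term ⌊1445/11^4⌋ = 0, terminating the sum). Summing: v_11(1445!) = 131 + 11 + 1 = 143.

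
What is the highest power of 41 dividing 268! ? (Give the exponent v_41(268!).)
v_41(268!) = 6

Legendre's formula: v_p(n!) = Σ_{k ≥ 1} ⌊n / p^k⌋. For p = 41, n = 268, the terms are:
  ⌊268/41^1⌋ = ⌊268/41⌋ = 6
(the next term ⌊268/41^2⌋ = 0, terminating the sum). Summing: v_41(268!) = 6 = 6.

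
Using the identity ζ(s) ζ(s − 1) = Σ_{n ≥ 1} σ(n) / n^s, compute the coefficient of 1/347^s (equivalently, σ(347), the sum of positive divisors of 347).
σ(347) = 348

In the product (Σ m^0/m^s)(Σ k / k^s) = Σ (Σ_{d | n} d) / n^s, the coefficient of 1/n^s is σ(n) = Σ_{d | n} d. For n = 347, divisors are [1, 347]; summing: σ(347) = 348.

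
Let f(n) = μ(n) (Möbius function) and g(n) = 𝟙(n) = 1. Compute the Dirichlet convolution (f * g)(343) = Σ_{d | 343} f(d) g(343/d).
(μ * 𝟙)(343) = 0

Divisors of 343: [1, 7, 49, 343]. For each d | 343:
  d = 1: μ(1) · 𝟙(343/1) = 1 · 1 = 1
  d = 7: μ(7) · 𝟙(343/7) = -1 · 1 = -1
  d = 49: μ(49) · 𝟙(343/49) = 0 · 1 = 0
  d = 343: μ(343) · 𝟙(343/343) = 0 · 1 = 0
Summing: (μ * 𝟙)(343) = 1 + -1 + 0 + 0 = 0.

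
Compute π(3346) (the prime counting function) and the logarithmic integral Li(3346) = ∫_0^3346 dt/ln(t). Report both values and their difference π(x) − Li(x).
π(3346) = 471;  Li(3346) ≈ 485.68;  π(x) − Li(x) ≈ -14.68.

Direct count of primes ≤ 3346 gives π(3346) = 471. Numerical evaluation of the logarithmic integral gives Li(3346) ≈ 485.68. The difference π(x) − Li(x) ≈ -14.68 is typically negative for small/moderate x (Li(x) overestimates), though Littlewood's theorem shows this sign changes infinitely often.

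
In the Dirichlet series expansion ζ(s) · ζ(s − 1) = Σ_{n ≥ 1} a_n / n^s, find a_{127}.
σ(127) = 128

In the product (Σ m^0/m^s)(Σ k / k^s) = Σ (Σ_{d | n} d) / n^s, the coefficient of 1/n^s is σ(n) = Σ_{d | n} d. For n = 127, divisors are [1, 127]; summing: σ(127) = 128.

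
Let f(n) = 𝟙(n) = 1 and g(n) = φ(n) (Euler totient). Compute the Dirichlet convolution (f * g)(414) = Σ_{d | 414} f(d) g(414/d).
(𝟙 * φ)(414) = 414

Divisors of 414: [1, 2, 3, 6, 9, 18, 23, 46, 69, 138, 207, 414]. For each d | 414:
  d = 1: 𝟙(1) · φ(414/1) = 1 · 132 = 132
  d = 2: 𝟙(2) · φ(414/2) = 1 · 132 = 132
  d = 3: 𝟙(3) · φ(414/3) = 1 · 44 = 44
  d = 6: 𝟙(6) · φ(414/6) = 1 · 44 = 44
  d = 9: 𝟙(9) · φ(414/9) = 1 · 22 = 22
  d = 18: 𝟙(18) · φ(414/18) = 1 · 22 = 22
  d = 23: 𝟙(23) · φ(414/23) = 1 · 6 = 6
  d = 46: 𝟙(46) · φ(414/46) = 1 · 6 = 6
  d = 69: 𝟙(69) · φ(414/69) = 1 · 2 = 2
  d = 138: 𝟙(138) · φ(414/138) = 1 · 2 = 2
  d = 207: 𝟙(207) · φ(414/207) = 1 · 1 = 1
  d = 414: 𝟙(414) · φ(414/414) = 1 · 1 = 1
Summing: (𝟙 * φ)(414) = 132 + 132 + 44 + 44 + 22 + 22 + 6 + 6 + 2 + 2 + 1 + 1 = 414.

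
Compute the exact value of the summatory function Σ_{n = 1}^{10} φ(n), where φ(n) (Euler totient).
Σ_{n ≤ 10} φ(n) = 32

Compute φ(n) for each 1 ≤ n ≤ 10: φ(1) = 1, φ(2) = 1, φ(3) = 2, φ(4) = 2, φ(5) = 4, φ(6) = 2, φ(7) = 6, φ(8) = 4, φ(9) = 6, φ(10) = 4. Summing all 10 values: 32. (Average order: Σ_{n ≤ x} φ(n) ~ (3/π²) x². For x = 10, (3/π²)·10² ≈ 30.40.)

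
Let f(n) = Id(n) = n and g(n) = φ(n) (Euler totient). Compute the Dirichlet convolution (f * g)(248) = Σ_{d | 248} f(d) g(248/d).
(Id * φ)(248) = 1220

Divisors of 248: [1, 2, 4, 8, 31, 62, 124, 248]. For each d | 248:
  d = 1: Id(1) · φ(248/1) = 1 · 120 = 120
  d = 2: Id(2) · φ(248/2) = 2 · 60 = 120
  d = 4: Id(4) · φ(248/4) = 4 · 30 = 120
  d = 8: Id(8) · φ(248/8) = 8 · 30 = 240
  d = 31: Id(31) · φ(248/31) = 31 · 4 = 124
  d = 62: Id(62) · φ(248/62) = 62 · 2 = 124
  d = 124: Id(124) · φ(248/124) = 124 · 1 = 124
  d = 248: Id(248) · φ(248/248) = 248 · 1 = 248
Summing: (Id * φ)(248) = 120 + 120 + 120 + 240 + 124 + 124 + 124 + 248 = 1220.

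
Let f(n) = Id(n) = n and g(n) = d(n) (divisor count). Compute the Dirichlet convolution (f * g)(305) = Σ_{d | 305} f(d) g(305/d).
(Id * d)(305) = 441

Divisors of 305: [1, 5, 61, 305]. For each d | 305:
  d = 1: Id(1) · d(305/1) = 1 · 4 = 4
  d = 5: Id(5) · d(305/5) = 5 · 2 = 10
  d = 61: Id(61) · d(305/61) = 61 · 2 = 122
  d = 305: Id(305) · d(305/305) = 305 · 1 = 305
Summing: (Id * d)(305) = 4 + 10 + 122 + 305 = 441.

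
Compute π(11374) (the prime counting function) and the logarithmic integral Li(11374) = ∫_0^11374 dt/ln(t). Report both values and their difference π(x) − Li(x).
π(11374) = 1373;  Li(11374) ≈ 1394.26;  π(x) − Li(x) ≈ -21.26.

Direct count of primes ≤ 11374 gives π(11374) = 1373. Numerical evaluation of the logarithmic integral gives Li(11374) ≈ 1394.26. The difference π(x) − Li(x) ≈ -21.26 is typically negative for small/moderate x (Li(x) overestimates), though Littlewood's theorem shows this sign changes infinitely often.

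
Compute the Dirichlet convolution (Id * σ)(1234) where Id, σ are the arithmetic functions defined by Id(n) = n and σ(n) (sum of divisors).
(Id * σ)(1234) = 6175

Divisors of 1234: [1, 2, 617, 1234]. For each d | 1234:
  d = 1: Id(1) · σ(1234/1) = 1 · 1854 = 1854
  d = 2: Id(2) · σ(1234/2) = 2 · 618 = 1236
  d = 617: Id(617) · σ(1234/617) = 617 · 3 = 1851
  d = 1234: Id(1234) · σ(1234/1234) = 1234 · 1 = 1234
Summing: (Id * σ)(1234) = 1854 + 1236 + 1851 + 1234 = 6175.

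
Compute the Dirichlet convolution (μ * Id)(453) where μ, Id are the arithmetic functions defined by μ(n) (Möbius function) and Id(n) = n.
(μ * Id)(453) = 300

Divisors of 453: [1, 3, 151, 453]. For each d | 453:
  d = 1: μ(1) · Id(453/1) = 1 · 453 = 453
  d = 3: μ(3) · Id(453/3) = -1 · 151 = -151
  d = 151: μ(151) · Id(453/151) = -1 · 3 = -3
  d = 453: μ(453) · Id(453/453) = 1 · 1 = 1
Summing: (μ * Id)(453) = 453 + -151 + -3 + 1 = 300.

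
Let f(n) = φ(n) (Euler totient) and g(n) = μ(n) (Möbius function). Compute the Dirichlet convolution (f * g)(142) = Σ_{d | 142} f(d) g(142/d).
(φ * μ)(142) = 0

Divisors of 142: [1, 2, 71, 142]. For each d | 142:
  d = 1: φ(1) · μ(142/1) = 1 · 1 = 1
  d = 2: φ(2) · μ(142/2) = 1 · -1 = -1
  d = 71: φ(71) · μ(142/71) = 70 · -1 = -70
  d = 142: φ(142) · μ(142/142) = 70 · 1 = 70
Summing: (φ * μ)(142) = 1 + -1 + -70 + 70 = 0.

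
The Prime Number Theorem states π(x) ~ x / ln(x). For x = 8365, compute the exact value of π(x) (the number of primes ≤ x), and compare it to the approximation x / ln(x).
π(8365) = 1047;  x/ln(x) ≈ 926.17;  relative error ≈ 11.54%.

Directly count primes up to 8365: π(8365) = 1047. The PNT approximation gives 8365/ln(8365) ≈ 8365/9.03181 ≈ 926.17. Relative error (π(x) − x/ln(x)) / π(x) ≈ 11.54%; the approximation is known to undercount slightly (Li(x) is a better estimate).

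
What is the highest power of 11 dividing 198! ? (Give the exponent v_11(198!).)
v_11(198!) = 19

Legendre's formula: v_p(n!) = Σ_{k ≥ 1} ⌊n / p^k⌋. For p = 11, n = 198, the terms are:
  ⌊198/11^1⌋ = ⌊198/11⌋ = 18
  ⌊198/11^2⌋ = ⌊198/121⌋ = 1
(the next term ⌊198/11^3⌋ = 0, terminating the sum). Summing: v_11(198!) = 18 + 1 = 19.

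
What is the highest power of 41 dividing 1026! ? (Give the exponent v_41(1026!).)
v_41(1026!) = 25

Legendre's formula: v_p(n!) = Σ_{k ≥ 1} ⌊n / p^k⌋. For p = 41, n = 1026, the terms are:
  ⌊1026/41^1⌋ = ⌊1026/41⌋ = 25
(the next term ⌊1026/41^2⌋ = 0, terminating the sum). Summing: v_41(1026!) = 25 = 25.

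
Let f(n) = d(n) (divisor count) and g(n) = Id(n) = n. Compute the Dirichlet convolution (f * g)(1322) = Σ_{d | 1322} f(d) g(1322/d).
(d * Id)(1322) = 2652

Divisors of 1322: [1, 2, 661, 1322]. For each d | 1322:
  d = 1: d(1) · Id(1322/1) = 1 · 1322 = 1322
  d = 2: d(2) · Id(1322/2) = 2 · 661 = 1322
  d = 661: d(661) · Id(1322/661) = 2 · 2 = 4
  d = 1322: d(1322) · Id(1322/1322) = 4 · 1 = 4
Summing: (d * Id)(1322) = 1322 + 1322 + 4 + 4 = 2652.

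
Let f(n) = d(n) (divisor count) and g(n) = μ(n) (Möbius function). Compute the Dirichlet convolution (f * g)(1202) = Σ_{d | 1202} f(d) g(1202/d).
(d * μ)(1202) = 1

Divisors of 1202: [1, 2, 601, 1202]. For each d | 1202:
  d = 1: d(1) · μ(1202/1) = 1 · 1 = 1
  d = 2: d(2) · μ(1202/2) = 2 · -1 = -2
  d = 601: d(601) · μ(1202/601) = 2 · -1 = -2
  d = 1202: d(1202) · μ(1202/1202) = 4 · 1 = 4
Summing: (d * μ)(1202) = 1 + -2 + -2 + 4 = 1.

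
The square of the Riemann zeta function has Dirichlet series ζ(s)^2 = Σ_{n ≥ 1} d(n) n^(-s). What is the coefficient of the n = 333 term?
d(333) = 6

ζ(s)^2 = (Σ 1/m^s)(Σ 1/k^s). The coefficient of 1/n^s in the product is the number of ordered pairs (m, k) with mk = n, which equals d(n). For n = 333, divisors are [1, 3, 9, 37, 111, 333], so d(333) = 6.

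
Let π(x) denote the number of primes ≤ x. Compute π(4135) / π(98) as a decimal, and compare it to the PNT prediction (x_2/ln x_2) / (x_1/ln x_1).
π(4135)/π(98) = 569/25 ≈ 22.7600;  PNT prediction ≈ 23.2319.

π(98) = 25 and π(4135) = 569, so π(4135)/π(98) ≈ 22.7600. The PNT-predicted ratio is (4135/ln(4135)) / (98/ln(98)) ≈ 23.2319. The two agree to within a few percent, as expected.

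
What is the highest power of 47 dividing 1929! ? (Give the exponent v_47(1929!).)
v_47(1929!) = 41

Legendre's formula: v_p(n!) = Σ_{k ≥ 1} ⌊n / p^k⌋. For p = 47, n = 1929, the terms are:
  ⌊1929/47^1⌋ = ⌊1929/47⌋ = 41
(the next term ⌊1929/47^2⌋ = 0, terminating the sum). Summing: v_47(1929!) = 41 = 41.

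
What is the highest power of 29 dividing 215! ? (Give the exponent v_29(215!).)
v_29(215!) = 7

Legendre's formula: v_p(n!) = Σ_{k ≥ 1} ⌊n / p^k⌋. For p = 29, n = 215, the terms are:
  ⌊215/29^1⌋ = ⌊215/29⌋ = 7
(the next term ⌊215/29^2⌋ = 0, terminating the sum). Summing: v_29(215!) = 7 = 7.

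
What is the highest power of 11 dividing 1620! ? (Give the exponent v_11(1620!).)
v_11(1620!) = 161

Legendre's formula: v_p(n!) = Σ_{k ≥ 1} ⌊n / p^k⌋. For p = 11, n = 1620, the terms are:
  ⌊1620/11^1⌋ = ⌊1620/11⌋ = 147
  ⌊1620/11^2⌋ = ⌊1620/121⌋ = 13
  ⌊1620/11^3⌋ = ⌊1620/1331⌋ = 1
(the next term ⌊1620/11^4⌋ = 0, terminating the sum). Summing: v_11(1620!) = 147 + 13 + 1 = 161.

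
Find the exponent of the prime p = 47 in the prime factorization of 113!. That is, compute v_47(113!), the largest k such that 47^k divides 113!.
v_47(113!) = 2

Legendre's formula: v_p(n!) = Σ_{k ≥ 1} ⌊n / p^k⌋. For p = 47, n = 113, the terms are:
  ⌊113/47^1⌋ = ⌊113/47⌋ = 2
(the next term ⌊113/47^2⌋ = 0, terminating the sum). Summing: v_47(113!) = 2 = 2.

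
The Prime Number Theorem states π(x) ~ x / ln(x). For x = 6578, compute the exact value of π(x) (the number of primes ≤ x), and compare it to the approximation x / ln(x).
π(6578) = 851;  x/ln(x) ≈ 748.22;  relative error ≈ 12.08%.

Directly count primes up to 6578: π(6578) = 851. The PNT approximation gives 6578/ln(6578) ≈ 6578/8.79149 ≈ 748.22. Relative error (π(x) − x/ln(x)) / π(x) ≈ 12.08%; the approximation is known to undercount slightly (Li(x) is a better estimate).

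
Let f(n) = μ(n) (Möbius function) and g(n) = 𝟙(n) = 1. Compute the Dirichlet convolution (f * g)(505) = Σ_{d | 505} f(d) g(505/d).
(μ * 𝟙)(505) = 0

Divisors of 505: [1, 5, 101, 505]. For each d | 505:
  d = 1: μ(1) · 𝟙(505/1) = 1 · 1 = 1
  d = 5: μ(5) · 𝟙(505/5) = -1 · 1 = -1
  d = 101: μ(101) · 𝟙(505/101) = -1 · 1 = -1
  d = 505: μ(505) · 𝟙(505/505) = 1 · 1 = 1
Summing: (μ * 𝟙)(505) = 1 + -1 + -1 + 1 = 0.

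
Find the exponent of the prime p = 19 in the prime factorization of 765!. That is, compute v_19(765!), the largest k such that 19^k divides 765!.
v_19(765!) = 42

Legendre's formula: v_p(n!) = Σ_{k ≥ 1} ⌊n / p^k⌋. For p = 19, n = 765, the terms are:
  ⌊765/19^1⌋ = ⌊765/19⌋ = 40
  ⌊765/19^2⌋ = ⌊765/361⌋ = 2
(the next term ⌊765/19^3⌋ = 0, terminating the sum). Summing: v_19(765!) = 40 + 2 = 42.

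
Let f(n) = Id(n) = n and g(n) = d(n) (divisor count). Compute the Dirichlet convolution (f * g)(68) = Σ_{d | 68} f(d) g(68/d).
(Id * d)(68) = 209

Divisors of 68: [1, 2, 4, 17, 34, 68]. For each d | 68:
  d = 1: Id(1) · d(68/1) = 1 · 6 = 6
  d = 2: Id(2) · d(68/2) = 2 · 4 = 8
  d = 4: Id(4) · d(68/4) = 4 · 2 = 8
  d = 17: Id(17) · d(68/17) = 17 · 3 = 51
  d = 34: Id(34) · d(68/34) = 34 · 2 = 68
  d = 68: Id(68) · d(68/68) = 68 · 1 = 68
Summing: (Id * d)(68) = 6 + 8 + 8 + 51 + 68 + 68 = 209.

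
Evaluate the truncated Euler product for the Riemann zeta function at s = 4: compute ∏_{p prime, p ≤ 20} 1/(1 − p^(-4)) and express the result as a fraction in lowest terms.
∏ = 7064087752265346803/6526834216796160000

The primes p ≤ 20 are [2, 3, 5, 7, 11, 13, 17, 19]. For each prime, (1 − 1/p^4)^(-1) = p^4 / (p^4 − 1). The product is (1 − 1/2^4)^(-1), (1 − 1/3^4)^(-1), (1 − 1/5^4)^(-1), (1 − 1/7^4)^(-1), (1 − 1/11^4)^(-1), (1 − 1/13^4)^(-1), (1 − 1/17^4)^(-1), (1 − 1/19^4)^(-1) = ∏ p^4 / (p^4 − 1) = 7064087752265346803/6526834216796160000.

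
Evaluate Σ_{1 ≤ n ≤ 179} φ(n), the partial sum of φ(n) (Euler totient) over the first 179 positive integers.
Σ_{n ≤ 179} φ(n) = 9832

Compute φ(n) for each 1 ≤ n ≤ 179: φ(1) = 1, φ(2) = 1, φ(3) = 2, φ(4) = 2, φ(5) = 4, φ(6) = 2, φ(7) = 6, φ(8) = 4, φ(9) = 6, φ(10) = 4, φ(11) = 10, φ(12) = 4, φ(13) = 12, φ(14) = 6, φ(15) = 8, φ(16) = 8, φ(17) = 16, φ(18) = 6, φ(19) = 18, φ(20) = 8, φ(21) = 12, φ(22) = 10, φ(23) = 22, φ(24) = 8, φ(25) = 20, φ(26) = 12, φ(27) = 18, φ(28) = 12, φ(29) = 28, φ(30) = 8, φ(31) = 30, φ(32) = 16, φ(33) = 20, φ(34) = 16, φ(35) = 24, φ(36) = 12, φ(37) = 36, φ(38) = 18, φ(39) = 24, φ(40) = 16, φ(41) = 40, φ(42) = 12, φ(43) = 42, φ(44) = 20, φ(45) = 24, φ(46) = 22, φ(47) = 46, φ(48) = 16, φ(49) = 42, φ(50) = 20, φ(51) = 32, φ(52) = 24, φ(53) = 52, φ(54) = 18, φ(55) = 40, φ(56) = 24, φ(57) = 36, φ(58) = 28, φ(59) = 58, φ(60) = 16, φ(61) = 60, φ(62) = 30, φ(63) = 36, φ(64) = 32, φ(65) = 48, φ(66) = 20, φ(67) = 66, φ(68) = 32, φ(69) = 44, φ(70) = 24, φ(71) = 70, φ(72) = 24, φ(73) = 72, φ(74) = 36, φ(75) = 40, φ(76) = 36, φ(77) = 60, φ(78) = 24, φ(79) = 78, φ(80) = 32, φ(81) = 54, φ(82) = 40, φ(83) = 82, φ(84) = 24, φ(85) = 64, φ(86) = 42, φ(87) = 56, φ(88) = 40, φ(89) = 88, φ(90) = 24, φ(91) = 72, φ(92) = 44, φ(93) = 60, φ(94) = 46, φ(95) = 72, φ(96) = 32, φ(97) = 96, φ(98) = 42, φ(99) = 60, φ(100) = 40, φ(101) = 100, φ(102) = 32, φ(103) = 102, φ(104) = 48, φ(105) = 48, φ(106) = 52, φ(107) = 106, φ(108) = 36, φ(109) = 108, φ(110) = 40, φ(111) = 72, φ(112) = 48, φ(113) = 112, φ(114) = 36, φ(115) = 88, φ(116) = 56, φ(117) = 72, φ(118) = 58, φ(119) = 96, φ(120) = 32, φ(121) = 110, φ(122) = 60, φ(123) = 80, φ(124) = 60, φ(125) = 100, φ(126) = 36, φ(127) = 126, φ(128) = 64, φ(129) = 84, φ(130) = 48, φ(131) = 130, φ(132) = 40, φ(133) = 108, φ(134) = 66, φ(135) = 72, φ(136) = 64, φ(137) = 136, φ(138) = 44, φ(139) = 138, φ(140) = 48, φ(141) = 92, φ(142) = 70, φ(143) = 120, φ(144) = 48, φ(145) = 112, φ(146) = 72, φ(147) = 84, φ(148) = 72, φ(149) = 148, φ(150) = 40, φ(151) = 150, φ(152) = 72, φ(153) = 96, φ(154) = 60, φ(155) = 120, φ(156) = 48, φ(157) = 156, φ(158) = 78, φ(159) = 104, φ(160) = 64, φ(161) = 132, φ(162) = 54, φ(163) = 162, φ(164) = 80, φ(165) = 80, φ(166) = 82, φ(167) = 166, φ(168) = 48, φ(169) = 156, φ(170) = 64, φ(171) = 108, φ(172) = 84, φ(173) = 172, φ(174) = 56, φ(175) = 120, φ(176) = 80, φ(177) = 116, φ(178) = 88, φ(179) = 178. Summing all 179 values: 9832. (Average order: Σ_{n ≤ x} φ(n) ~ (3/π²) x². For x = 179, (3/π²)·179² ≈ 9739.30.)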